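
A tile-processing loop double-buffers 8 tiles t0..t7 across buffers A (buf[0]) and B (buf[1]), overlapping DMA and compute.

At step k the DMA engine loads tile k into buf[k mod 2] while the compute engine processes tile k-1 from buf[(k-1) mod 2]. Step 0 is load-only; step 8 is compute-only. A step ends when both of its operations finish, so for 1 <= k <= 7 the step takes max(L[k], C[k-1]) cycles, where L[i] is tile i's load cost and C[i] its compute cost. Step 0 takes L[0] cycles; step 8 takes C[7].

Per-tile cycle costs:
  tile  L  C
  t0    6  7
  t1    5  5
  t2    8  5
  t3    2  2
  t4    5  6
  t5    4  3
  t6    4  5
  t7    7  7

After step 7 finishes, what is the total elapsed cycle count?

k=0 load=t0/6c comp=- wait=6 total=6
k=1 load=t1/5c comp=t0/7c wait=7 total=13
k=2 load=t2/8c comp=t1/5c wait=8 total=21
k=3 load=t3/2c comp=t2/5c wait=5 total=26
k=4 load=t4/5c comp=t3/2c wait=5 total=31
k=5 load=t5/4c comp=t4/6c wait=6 total=37
k=6 load=t6/4c comp=t5/3c wait=4 total=41
k=7 load=t7/7c comp=t6/5c wait=7 total=48
k=8 load=- comp=t7/7c wait=7 total=55

end_cycle[7] = 48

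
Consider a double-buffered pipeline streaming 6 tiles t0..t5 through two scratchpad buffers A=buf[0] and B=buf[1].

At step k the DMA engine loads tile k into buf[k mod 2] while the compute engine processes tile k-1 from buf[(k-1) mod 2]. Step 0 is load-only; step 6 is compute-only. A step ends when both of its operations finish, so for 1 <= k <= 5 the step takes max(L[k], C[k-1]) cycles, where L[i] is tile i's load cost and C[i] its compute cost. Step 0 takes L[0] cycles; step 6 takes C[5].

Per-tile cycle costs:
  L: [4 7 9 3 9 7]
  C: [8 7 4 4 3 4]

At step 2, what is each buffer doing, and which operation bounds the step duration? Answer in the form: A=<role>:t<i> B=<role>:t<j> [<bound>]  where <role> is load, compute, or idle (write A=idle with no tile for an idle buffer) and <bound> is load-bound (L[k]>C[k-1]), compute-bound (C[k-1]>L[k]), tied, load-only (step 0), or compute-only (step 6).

step 2: A=load:t2 B=compute:t1 [load-bound]

  0. 4=4c; end=4; A:t0 B:-
  1. max(7,8)=8c; end=12; A:t0 B:t1
  2. max(9,7)=9c; end=21; A:t2 B:t1
  3. max(3,4)=4c; end=25; A:t2 B:t3
  4. max(9,4)=9c; end=34; A:t4 B:t3
  5. max(7,3)=7c; end=41; A:t4 B:t5
  6. 4=4c; end=45; A:t4 B:t5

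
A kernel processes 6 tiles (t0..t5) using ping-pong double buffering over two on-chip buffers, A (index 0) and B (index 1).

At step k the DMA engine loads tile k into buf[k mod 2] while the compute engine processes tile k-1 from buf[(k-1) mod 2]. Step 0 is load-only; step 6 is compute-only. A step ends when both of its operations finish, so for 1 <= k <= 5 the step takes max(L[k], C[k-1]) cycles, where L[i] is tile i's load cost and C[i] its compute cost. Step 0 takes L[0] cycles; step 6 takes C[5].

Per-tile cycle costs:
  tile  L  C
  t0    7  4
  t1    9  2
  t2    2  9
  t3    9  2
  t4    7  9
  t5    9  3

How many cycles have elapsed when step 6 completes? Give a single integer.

end_cycle[6] = 46

  0. 7=7c; end=7; A:t0 B:-
  1. max(9,4)=9c; end=16; A:t0 B:t1
  2. max(2,2)=2c; end=18; A:t2 B:t1
  3. max(9,9)=9c; end=27; A:t2 B:t3
  4. max(7,2)=7c; end=34; A:t4 B:t3
  5. max(9,9)=9c; end=43; A:t4 B:t5
  6. 3=3c; end=46; A:t4 B:t5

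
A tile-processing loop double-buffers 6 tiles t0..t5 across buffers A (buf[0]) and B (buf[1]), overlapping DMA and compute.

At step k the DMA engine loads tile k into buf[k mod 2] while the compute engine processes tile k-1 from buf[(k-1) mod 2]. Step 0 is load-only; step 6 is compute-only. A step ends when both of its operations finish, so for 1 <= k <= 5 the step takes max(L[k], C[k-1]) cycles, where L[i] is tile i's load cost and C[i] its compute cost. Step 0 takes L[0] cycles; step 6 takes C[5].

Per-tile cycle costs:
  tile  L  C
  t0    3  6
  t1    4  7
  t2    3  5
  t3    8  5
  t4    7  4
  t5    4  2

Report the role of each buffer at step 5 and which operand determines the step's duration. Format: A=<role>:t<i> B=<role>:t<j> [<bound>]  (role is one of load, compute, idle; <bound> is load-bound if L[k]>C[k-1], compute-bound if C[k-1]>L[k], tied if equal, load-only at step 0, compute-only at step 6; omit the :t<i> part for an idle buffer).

step 5: A=compute:t4 B=load:t5 [tied]

  0. 3=3c; end=3; A:t0 B:-
  1. max(4,6)=6c; end=9; A:t0 B:t1
  2. max(3,7)=7c; end=16; A:t2 B:t1
  3. max(8,5)=8c; end=24; A:t2 B:t3
  4. max(7,5)=7c; end=31; A:t4 B:t3
  5. max(4,4)=4c; end=35; A:t4 B:t5
  6. 2=2c; end=37; A:t4 B:t5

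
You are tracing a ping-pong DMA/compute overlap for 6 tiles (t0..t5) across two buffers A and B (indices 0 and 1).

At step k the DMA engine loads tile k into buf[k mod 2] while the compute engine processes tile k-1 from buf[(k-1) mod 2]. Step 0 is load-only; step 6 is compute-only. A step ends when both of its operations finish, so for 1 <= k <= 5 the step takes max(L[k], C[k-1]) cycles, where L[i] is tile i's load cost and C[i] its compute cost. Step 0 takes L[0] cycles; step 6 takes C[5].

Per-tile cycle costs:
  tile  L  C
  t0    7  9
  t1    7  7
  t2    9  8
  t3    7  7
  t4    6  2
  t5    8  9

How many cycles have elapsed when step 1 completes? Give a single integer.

k=0 load=t0/7c comp=- wait=7 total=7
k=1 load=t1/7c comp=t0/9c wait=9 total=16
k=2 load=t2/9c comp=t1/7c wait=9 total=25
k=3 load=t3/7c comp=t2/8c wait=8 total=33
k=4 load=t4/6c comp=t3/7c wait=7 total=40
k=5 load=t5/8c comp=t4/2c wait=8 total=48
k=6 load=- comp=t5/9c wait=9 total=57

end_cycle[1] = 16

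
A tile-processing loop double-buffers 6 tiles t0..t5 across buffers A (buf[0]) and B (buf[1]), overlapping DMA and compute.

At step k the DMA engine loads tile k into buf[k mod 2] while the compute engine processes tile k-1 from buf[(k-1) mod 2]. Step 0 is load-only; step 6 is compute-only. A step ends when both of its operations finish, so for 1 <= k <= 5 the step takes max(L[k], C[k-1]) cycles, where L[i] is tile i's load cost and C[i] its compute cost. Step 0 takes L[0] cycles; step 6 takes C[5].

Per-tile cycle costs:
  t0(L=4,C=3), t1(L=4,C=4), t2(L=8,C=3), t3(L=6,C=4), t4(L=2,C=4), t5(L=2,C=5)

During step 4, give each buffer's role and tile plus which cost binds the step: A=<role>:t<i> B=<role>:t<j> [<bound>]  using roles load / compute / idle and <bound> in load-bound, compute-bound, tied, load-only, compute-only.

step 4: A=load:t4 B=compute:t3 [compute-bound]

step 0: L[0]=4 → dur=4, Σ=4 | A=load:t0 B=idle [load-only]
step 1: L[1]=4 C[0]=3 → dur=4, Σ=8 | A=compute:t0 B=load:t1 [load-bound]
step 2: L[2]=8 C[1]=4 → dur=8, Σ=16 | A=load:t2 B=compute:t1 [load-bound]
step 3: L[3]=6 C[2]=3 → dur=6, Σ=22 | A=compute:t2 B=load:t3 [load-bound]
step 4: L[4]=2 C[3]=4 → dur=4, Σ=26 | A=load:t4 B=compute:t3 [compute-bound]
step 5: L[5]=2 C[4]=4 → dur=4, Σ=30 | A=compute:t4 B=load:t5 [compute-bound]
step 6: C[5]=5 → dur=5, Σ=35 | A=idle B=compute:t5 [compute-only]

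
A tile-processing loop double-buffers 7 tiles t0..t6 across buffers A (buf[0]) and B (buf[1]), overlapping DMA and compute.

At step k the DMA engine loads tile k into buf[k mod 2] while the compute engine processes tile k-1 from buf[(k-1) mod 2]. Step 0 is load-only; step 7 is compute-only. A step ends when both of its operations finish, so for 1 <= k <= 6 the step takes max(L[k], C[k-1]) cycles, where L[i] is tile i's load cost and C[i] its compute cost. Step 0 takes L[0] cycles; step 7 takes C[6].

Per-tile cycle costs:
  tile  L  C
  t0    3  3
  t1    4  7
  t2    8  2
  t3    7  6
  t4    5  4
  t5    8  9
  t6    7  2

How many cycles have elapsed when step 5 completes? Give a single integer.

end_cycle[5] = 36

k=0 load=t0/3c comp=- wait=3 total=3
k=1 load=t1/4c comp=t0/3c wait=4 total=7
k=2 load=t2/8c comp=t1/7c wait=8 total=15
k=3 load=t3/7c comp=t2/2c wait=7 total=22
k=4 load=t4/5c comp=t3/6c wait=6 total=28
k=5 load=t5/8c comp=t4/4c wait=8 total=36
k=6 load=t6/7c comp=t5/9c wait=9 total=45
k=7 load=- comp=t6/2c wait=2 total=47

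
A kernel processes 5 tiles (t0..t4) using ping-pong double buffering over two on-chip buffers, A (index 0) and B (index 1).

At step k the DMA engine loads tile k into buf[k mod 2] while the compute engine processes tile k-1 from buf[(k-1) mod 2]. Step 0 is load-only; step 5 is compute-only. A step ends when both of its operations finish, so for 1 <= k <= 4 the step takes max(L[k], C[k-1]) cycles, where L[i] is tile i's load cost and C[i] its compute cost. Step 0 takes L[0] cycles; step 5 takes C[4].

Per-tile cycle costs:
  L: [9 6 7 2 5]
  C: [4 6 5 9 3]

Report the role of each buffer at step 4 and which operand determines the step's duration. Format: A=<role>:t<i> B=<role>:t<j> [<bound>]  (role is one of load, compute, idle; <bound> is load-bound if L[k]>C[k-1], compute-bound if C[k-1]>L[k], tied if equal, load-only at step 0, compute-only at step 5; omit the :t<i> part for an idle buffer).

  0. 9=9c; end=9; A:t0 B:-
  1. max(6,4)=6c; end=15; A:t0 B:t1
  2. max(7,6)=7c; end=22; A:t2 B:t1
  3. max(2,5)=5c; end=27; A:t2 B:t3
  4. max(5,9)=9c; end=36; A:t4 B:t3
  5. 3=3c; end=39; A:t4 B:t3

step 4: A=load:t4 B=compute:t3 [compute-bound]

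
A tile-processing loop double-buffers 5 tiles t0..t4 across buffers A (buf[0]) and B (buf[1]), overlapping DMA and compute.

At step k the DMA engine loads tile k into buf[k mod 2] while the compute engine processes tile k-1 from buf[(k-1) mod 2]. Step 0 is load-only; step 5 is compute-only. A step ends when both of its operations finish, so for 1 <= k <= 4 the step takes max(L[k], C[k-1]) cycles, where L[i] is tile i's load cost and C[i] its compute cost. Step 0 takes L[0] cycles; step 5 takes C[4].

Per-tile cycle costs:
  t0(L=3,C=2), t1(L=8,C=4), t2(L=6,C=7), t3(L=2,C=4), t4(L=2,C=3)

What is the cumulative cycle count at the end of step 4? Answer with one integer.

end_cycle[4] = 28

  0. 3=3c; end=3; A:t0 B:-
  1. max(8,2)=8c; end=11; A:t0 B:t1
  2. max(6,4)=6c; end=17; A:t2 B:t1
  3. max(2,7)=7c; end=24; A:t2 B:t3
  4. max(2,4)=4c; end=28; A:t4 B:t3
  5. 3=3c; end=31; A:t4 B:t3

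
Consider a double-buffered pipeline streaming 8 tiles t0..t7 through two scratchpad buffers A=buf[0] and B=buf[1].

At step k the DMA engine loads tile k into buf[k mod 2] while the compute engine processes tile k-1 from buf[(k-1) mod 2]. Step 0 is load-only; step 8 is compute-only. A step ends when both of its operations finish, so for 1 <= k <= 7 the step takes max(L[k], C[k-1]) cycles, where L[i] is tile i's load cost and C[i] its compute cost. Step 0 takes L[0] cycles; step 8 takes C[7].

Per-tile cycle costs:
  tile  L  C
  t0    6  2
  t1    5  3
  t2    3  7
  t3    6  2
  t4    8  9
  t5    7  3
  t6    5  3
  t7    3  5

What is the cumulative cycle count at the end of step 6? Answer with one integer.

[0] DMA t0→A (6c) ∥ CU idle ⇒ 6c, clock 6
[1] DMA t1→B (5c) ∥ CU A:t0 (2c) ⇒ 5c, clock 11
[2] DMA t2→A (3c) ∥ CU B:t1 (3c) ⇒ 3c, clock 14
[3] DMA t3→B (6c) ∥ CU A:t2 (7c) ⇒ 7c, clock 21
[4] DMA t4→A (8c) ∥ CU B:t3 (2c) ⇒ 8c, clock 29
[5] DMA t5→B (7c) ∥ CU A:t4 (9c) ⇒ 9c, clock 38
[6] DMA t6→A (5c) ∥ CU B:t5 (3c) ⇒ 5c, clock 43
[7] DMA t7→B (3c) ∥ CU A:t6 (3c) ⇒ 3c, clock 46
[8] DMA idle ∥ CU B:t7 (5c) ⇒ 5c, clock 51

end_cycle[6] = 43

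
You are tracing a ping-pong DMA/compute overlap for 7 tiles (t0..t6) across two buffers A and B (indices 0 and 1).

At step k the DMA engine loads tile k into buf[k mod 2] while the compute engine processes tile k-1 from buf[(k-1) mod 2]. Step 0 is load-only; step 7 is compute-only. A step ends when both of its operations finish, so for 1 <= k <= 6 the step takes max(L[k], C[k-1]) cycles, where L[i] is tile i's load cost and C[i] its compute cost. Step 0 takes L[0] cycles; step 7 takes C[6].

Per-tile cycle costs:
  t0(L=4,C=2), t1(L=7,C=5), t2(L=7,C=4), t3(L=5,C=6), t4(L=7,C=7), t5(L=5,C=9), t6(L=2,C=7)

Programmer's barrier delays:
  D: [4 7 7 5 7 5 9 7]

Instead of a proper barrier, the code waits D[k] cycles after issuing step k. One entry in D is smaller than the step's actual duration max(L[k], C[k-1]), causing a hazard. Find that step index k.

hazard at step 5

[0] required=L[0]=4=4 vs D=4 ok
[1] required=max(L[1]=7,C[0]=2)=7 vs D=7 ok
[2] required=max(L[2]=7,C[1]=5)=7 vs D=7 ok
[3] required=max(L[3]=5,C[2]=4)=5 vs D=5 ok
[4] required=max(L[4]=7,C[3]=6)=7 vs D=7 ok
[5] required=max(L[5]=5,C[4]=7)=7 vs D=5 SHORT
[6] required=max(L[6]=2,C[5]=9)=9 vs D=9 ok
[7] required=C[6]=7=7 vs D=7 ok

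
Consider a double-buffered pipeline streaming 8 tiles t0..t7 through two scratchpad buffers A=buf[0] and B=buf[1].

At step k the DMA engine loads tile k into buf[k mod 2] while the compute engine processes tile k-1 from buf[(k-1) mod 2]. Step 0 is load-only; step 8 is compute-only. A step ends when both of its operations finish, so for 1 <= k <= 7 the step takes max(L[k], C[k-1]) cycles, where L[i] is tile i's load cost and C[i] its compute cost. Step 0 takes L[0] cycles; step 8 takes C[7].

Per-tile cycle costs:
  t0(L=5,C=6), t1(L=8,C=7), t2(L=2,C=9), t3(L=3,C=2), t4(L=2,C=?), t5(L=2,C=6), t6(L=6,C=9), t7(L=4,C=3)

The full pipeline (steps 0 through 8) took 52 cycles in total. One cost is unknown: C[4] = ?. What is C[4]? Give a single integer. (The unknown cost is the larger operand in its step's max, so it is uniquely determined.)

step 0: dur = L[0]=5 = 5
step 1: dur = max(L[1]=8, C[0]=6) = 8
step 2: dur = max(L[2]=2, C[1]=7) = 7
step 3: dur = max(L[3]=3, C[2]=9) = 9
step 4: dur = max(L[4]=2, C[3]=2) = 2
step 5: dur = max(L[5]=2, C[4]=?) = C[4]  (unknown; binding)
step 6: dur = max(L[6]=6, C[5]=6) = 6
step 7: dur = max(L[7]=4, C[6]=9) = 9
step 8: dur = C[7]=3 = 3
sum of known step durations = 49
dur[5] = total - known = 52 - 49 = 3
C[4] is the binding max in step 5, so C[4] = dur[5] = 3

C[4] = 3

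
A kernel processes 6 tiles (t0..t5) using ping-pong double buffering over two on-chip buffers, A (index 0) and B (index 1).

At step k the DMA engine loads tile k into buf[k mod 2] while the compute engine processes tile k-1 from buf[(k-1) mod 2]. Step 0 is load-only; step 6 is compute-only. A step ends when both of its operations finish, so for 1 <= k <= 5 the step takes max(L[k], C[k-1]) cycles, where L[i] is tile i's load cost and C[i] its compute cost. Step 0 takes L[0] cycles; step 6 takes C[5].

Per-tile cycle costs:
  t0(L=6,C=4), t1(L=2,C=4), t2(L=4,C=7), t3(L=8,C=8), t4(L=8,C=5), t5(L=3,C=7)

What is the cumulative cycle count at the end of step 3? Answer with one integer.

end_cycle[3] = 22

[0] DMA t0→A (6c) ∥ CU idle ⇒ 6c, clock 6
[1] DMA t1→B (2c) ∥ CU A:t0 (4c) ⇒ 4c, clock 10
[2] DMA t2→A (4c) ∥ CU B:t1 (4c) ⇒ 4c, clock 14
[3] DMA t3→B (8c) ∥ CU A:t2 (7c) ⇒ 8c, clock 22
[4] DMA t4→A (8c) ∥ CU B:t3 (8c) ⇒ 8c, clock 30
[5] DMA t5→B (3c) ∥ CU A:t4 (5c) ⇒ 5c, clock 35
[6] DMA idle ∥ CU B:t5 (7c) ⇒ 7c, clock 42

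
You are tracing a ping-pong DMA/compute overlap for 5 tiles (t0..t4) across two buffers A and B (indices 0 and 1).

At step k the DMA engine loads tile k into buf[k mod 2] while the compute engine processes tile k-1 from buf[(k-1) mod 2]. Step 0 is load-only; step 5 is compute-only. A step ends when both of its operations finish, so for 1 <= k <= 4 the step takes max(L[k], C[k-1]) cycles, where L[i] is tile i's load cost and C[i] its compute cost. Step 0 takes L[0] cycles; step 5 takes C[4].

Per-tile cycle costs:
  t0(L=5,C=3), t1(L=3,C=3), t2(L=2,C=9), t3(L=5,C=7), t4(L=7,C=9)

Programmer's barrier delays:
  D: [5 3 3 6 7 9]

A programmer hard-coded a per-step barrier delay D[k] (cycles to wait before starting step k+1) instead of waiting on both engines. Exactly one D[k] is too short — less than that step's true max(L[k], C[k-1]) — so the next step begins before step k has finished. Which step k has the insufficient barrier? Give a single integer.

hazard at step 3

k=0 barrier L[0]=5→5c, D[0]=5 ok
k=1 barrier max(L[1]=3,C[0]=3)→3c, D[1]=3 ok
k=2 barrier max(L[2]=2,C[1]=3)→3c, D[2]=3 ok
k=3 barrier max(L[3]=5,C[2]=9)→9c, D[3]=6 SHORT
k=4 barrier max(L[4]=7,C[3]=7)→7c, D[4]=7 ok
k=5 barrier C[4]=9→9c, D[5]=9 ok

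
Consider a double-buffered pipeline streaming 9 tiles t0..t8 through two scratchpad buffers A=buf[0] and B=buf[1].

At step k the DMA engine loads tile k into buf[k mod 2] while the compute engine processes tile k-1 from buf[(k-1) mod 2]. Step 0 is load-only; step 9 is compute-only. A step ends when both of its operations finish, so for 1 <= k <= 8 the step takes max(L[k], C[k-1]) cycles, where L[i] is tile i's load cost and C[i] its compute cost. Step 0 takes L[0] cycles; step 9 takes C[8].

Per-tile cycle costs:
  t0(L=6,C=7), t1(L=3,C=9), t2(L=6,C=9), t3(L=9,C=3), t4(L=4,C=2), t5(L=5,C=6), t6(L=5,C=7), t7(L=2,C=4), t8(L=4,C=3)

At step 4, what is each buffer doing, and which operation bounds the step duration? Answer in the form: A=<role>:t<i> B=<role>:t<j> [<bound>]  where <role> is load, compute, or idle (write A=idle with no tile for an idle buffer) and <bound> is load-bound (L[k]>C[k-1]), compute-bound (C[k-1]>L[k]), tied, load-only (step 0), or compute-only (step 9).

k=0 load=t0/6c comp=- wait=6 total=6
k=1 load=t1/3c comp=t0/7c wait=7 total=13
k=2 load=t2/6c comp=t1/9c wait=9 total=22
k=3 load=t3/9c comp=t2/9c wait=9 total=31
k=4 load=t4/4c comp=t3/3c wait=4 total=35
k=5 load=t5/5c comp=t4/2c wait=5 total=40
k=6 load=t6/5c comp=t5/6c wait=6 total=46
k=7 load=t7/2c comp=t6/7c wait=7 total=53
k=8 load=t8/4c comp=t7/4c wait=4 total=57
k=9 load=- comp=t8/3c wait=3 total=60

step 4: A=load:t4 B=compute:t3 [load-bound]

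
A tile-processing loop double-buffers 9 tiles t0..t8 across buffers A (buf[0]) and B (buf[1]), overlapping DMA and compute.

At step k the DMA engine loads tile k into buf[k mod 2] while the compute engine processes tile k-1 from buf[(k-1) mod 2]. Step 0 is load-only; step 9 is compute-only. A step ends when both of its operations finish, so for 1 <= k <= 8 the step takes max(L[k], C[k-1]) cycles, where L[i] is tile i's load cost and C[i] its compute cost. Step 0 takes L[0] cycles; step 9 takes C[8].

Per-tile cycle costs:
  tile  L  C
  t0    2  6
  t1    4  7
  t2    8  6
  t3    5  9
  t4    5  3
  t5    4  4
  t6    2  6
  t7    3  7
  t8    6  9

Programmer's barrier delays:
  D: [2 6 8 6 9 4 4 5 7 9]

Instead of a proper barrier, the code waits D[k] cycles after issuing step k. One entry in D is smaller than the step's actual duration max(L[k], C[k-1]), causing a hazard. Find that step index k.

[0] required=L[0]=2=2 vs D=2 ok
[1] required=max(L[1]=4,C[0]=6)=6 vs D=6 ok
[2] required=max(L[2]=8,C[1]=7)=8 vs D=8 ok
[3] required=max(L[3]=5,C[2]=6)=6 vs D=6 ok
[4] required=max(L[4]=5,C[3]=9)=9 vs D=9 ok
[5] required=max(L[5]=4,C[4]=3)=4 vs D=4 ok
[6] required=max(L[6]=2,C[5]=4)=4 vs D=4 ok
[7] required=max(L[7]=3,C[6]=6)=6 vs D=5 SHORT
[8] required=max(L[8]=6,C[7]=7)=7 vs D=7 ok
[9] required=C[8]=9=9 vs D=9 ok

hazard at step 7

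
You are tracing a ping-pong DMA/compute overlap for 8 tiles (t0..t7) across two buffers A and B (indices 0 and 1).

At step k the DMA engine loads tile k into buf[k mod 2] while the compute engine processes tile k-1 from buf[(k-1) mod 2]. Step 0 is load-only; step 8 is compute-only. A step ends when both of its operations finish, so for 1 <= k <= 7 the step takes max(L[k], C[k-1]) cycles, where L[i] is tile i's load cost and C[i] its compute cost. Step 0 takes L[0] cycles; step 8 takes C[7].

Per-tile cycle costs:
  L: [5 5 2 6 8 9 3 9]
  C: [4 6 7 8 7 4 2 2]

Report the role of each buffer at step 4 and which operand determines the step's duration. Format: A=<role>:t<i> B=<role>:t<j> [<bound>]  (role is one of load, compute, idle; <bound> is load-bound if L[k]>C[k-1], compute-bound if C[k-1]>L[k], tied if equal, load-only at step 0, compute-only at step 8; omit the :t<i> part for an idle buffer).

step 4: A=load:t4 B=compute:t3 [tied]

[0] DMA t0→A (5c) ∥ CU idle ⇒ 5c, clock 5
[1] DMA t1→B (5c) ∥ CU A:t0 (4c) ⇒ 5c, clock 10
[2] DMA t2→A (2c) ∥ CU B:t1 (6c) ⇒ 6c, clock 16
[3] DMA t3→B (6c) ∥ CU A:t2 (7c) ⇒ 7c, clock 23
[4] DMA t4→A (8c) ∥ CU B:t3 (8c) ⇒ 8c, clock 31
[5] DMA t5→B (9c) ∥ CU A:t4 (7c) ⇒ 9c, clock 40
[6] DMA t6→A (3c) ∥ CU B:t5 (4c) ⇒ 4c, clock 44
[7] DMA t7→B (9c) ∥ CU A:t6 (2c) ⇒ 9c, clock 53
[8] DMA idle ∥ CU B:t7 (2c) ⇒ 2c, clock 55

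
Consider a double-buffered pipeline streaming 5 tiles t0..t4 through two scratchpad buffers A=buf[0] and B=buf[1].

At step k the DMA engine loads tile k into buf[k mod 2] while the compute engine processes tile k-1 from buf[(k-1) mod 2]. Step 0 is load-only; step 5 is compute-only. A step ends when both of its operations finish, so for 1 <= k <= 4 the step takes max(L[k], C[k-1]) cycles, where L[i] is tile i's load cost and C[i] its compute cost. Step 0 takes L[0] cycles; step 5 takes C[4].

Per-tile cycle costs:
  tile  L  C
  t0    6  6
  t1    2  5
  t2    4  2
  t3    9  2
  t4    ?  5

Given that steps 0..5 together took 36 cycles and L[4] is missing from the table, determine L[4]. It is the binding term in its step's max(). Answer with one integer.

step 0 = dur = L[0]=6 = 6
step 1 = dur = max(L[1]=2, C[0]=6) = 6
step 2 = dur = max(L[2]=4, C[1]=5) = 5
step 3 = dur = max(L[3]=9, C[2]=2) = 9
step 4 = dur = max(L[4]=?, C[3]=2) = L[4]  (unknown; binding)
step 5 = dur = C[4]=5 = 5
sum of known step durations = 31
dur[4] = total - known = 36 - 31 = 5
L[4] is the binding max in step 4, so L[4] = dur[4] = 5

L[4] = 5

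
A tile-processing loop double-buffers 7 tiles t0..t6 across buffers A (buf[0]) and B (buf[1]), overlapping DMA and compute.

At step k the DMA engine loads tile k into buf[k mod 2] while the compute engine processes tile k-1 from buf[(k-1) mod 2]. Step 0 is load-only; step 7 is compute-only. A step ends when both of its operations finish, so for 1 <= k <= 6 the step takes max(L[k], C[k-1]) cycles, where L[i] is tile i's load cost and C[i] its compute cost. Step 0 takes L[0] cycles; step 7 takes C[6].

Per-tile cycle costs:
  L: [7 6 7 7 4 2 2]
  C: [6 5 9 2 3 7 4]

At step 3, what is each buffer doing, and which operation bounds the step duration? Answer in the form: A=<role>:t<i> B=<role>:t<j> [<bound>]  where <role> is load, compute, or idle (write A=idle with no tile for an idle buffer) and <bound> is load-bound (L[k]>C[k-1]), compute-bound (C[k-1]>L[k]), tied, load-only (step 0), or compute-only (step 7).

[0] DMA t0→A (7c) ∥ CU idle ⇒ 7c, clock 7
[1] DMA t1→B (6c) ∥ CU A:t0 (6c) ⇒ 6c, clock 13
[2] DMA t2→A (7c) ∥ CU B:t1 (5c) ⇒ 7c, clock 20
[3] DMA t3→B (7c) ∥ CU A:t2 (9c) ⇒ 9c, clock 29
[4] DMA t4→A (4c) ∥ CU B:t3 (2c) ⇒ 4c, clock 33
[5] DMA t5→B (2c) ∥ CU A:t4 (3c) ⇒ 3c, clock 36
[6] DMA t6→A (2c) ∥ CU B:t5 (7c) ⇒ 7c, clock 43
[7] DMA idle ∥ CU A:t6 (4c) ⇒ 4c, clock 47

step 3: A=compute:t2 B=load:t3 [compute-bound]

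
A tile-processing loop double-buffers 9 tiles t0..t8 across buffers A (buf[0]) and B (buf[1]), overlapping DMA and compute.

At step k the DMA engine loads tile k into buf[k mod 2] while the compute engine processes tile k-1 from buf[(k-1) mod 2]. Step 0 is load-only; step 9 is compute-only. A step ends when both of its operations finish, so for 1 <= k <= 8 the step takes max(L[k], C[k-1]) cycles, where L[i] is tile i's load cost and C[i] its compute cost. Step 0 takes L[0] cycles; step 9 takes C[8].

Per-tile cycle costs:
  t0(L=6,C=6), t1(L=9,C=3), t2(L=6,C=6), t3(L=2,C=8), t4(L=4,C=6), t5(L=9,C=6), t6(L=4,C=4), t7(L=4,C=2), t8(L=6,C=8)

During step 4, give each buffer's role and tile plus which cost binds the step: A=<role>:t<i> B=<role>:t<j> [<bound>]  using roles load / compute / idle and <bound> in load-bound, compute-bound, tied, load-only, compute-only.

k=0 load=t0/6c comp=- wait=6 total=6
k=1 load=t1/9c comp=t0/6c wait=9 total=15
k=2 load=t2/6c comp=t1/3c wait=6 total=21
k=3 load=t3/2c comp=t2/6c wait=6 total=27
k=4 load=t4/4c comp=t3/8c wait=8 total=35
k=5 load=t5/9c comp=t4/6c wait=9 total=44
k=6 load=t6/4c comp=t5/6c wait=6 total=50
k=7 load=t7/4c comp=t6/4c wait=4 total=54
k=8 load=t8/6c comp=t7/2c wait=6 total=60
k=9 load=- comp=t8/8c wait=8 total=68

step 4: A=load:t4 B=compute:t3 [compute-bound]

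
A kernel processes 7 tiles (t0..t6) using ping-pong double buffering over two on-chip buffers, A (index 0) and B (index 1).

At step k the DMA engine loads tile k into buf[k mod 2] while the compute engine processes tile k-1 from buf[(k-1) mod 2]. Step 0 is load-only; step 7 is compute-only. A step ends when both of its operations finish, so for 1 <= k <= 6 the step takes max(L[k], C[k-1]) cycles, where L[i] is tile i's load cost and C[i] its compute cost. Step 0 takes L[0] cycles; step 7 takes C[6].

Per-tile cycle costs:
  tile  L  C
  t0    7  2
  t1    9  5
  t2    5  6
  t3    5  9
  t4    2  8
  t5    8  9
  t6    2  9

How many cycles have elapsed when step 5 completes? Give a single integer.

end_cycle[5] = 44

[0] DMA t0→A (7c) ∥ CU idle ⇒ 7c, clock 7
[1] DMA t1→B (9c) ∥ CU A:t0 (2c) ⇒ 9c, clock 16
[2] DMA t2→A (5c) ∥ CU B:t1 (5c) ⇒ 5c, clock 21
[3] DMA t3→B (5c) ∥ CU A:t2 (6c) ⇒ 6c, clock 27
[4] DMA t4→A (2c) ∥ CU B:t3 (9c) ⇒ 9c, clock 36
[5] DMA t5→B (8c) ∥ CU A:t4 (8c) ⇒ 8c, clock 44
[6] DMA t6→A (2c) ∥ CU B:t5 (9c) ⇒ 9c, clock 53
[7] DMA idle ∥ CU A:t6 (9c) ⇒ 9c, clock 62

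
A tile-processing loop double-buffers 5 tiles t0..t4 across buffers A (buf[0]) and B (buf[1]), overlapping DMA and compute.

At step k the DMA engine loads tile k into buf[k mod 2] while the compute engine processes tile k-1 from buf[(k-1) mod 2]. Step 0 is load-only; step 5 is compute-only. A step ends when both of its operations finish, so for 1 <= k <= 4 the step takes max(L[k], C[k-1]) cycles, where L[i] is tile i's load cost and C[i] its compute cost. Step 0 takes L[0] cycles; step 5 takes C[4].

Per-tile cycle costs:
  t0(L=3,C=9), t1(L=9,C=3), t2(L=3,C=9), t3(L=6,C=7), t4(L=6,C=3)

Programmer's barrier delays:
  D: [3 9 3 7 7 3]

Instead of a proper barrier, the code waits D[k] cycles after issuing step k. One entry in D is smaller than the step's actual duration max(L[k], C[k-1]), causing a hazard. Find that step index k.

[0] required=L[0]=3=3 vs D=3 ok
[1] required=max(L[1]=9,C[0]=9)=9 vs D=9 ok
[2] required=max(L[2]=3,C[1]=3)=3 vs D=3 ok
[3] required=max(L[3]=6,C[2]=9)=9 vs D=7 SHORT
[4] required=max(L[4]=6,C[3]=7)=7 vs D=7 ok
[5] required=C[4]=3=3 vs D=3 ok

hazard at step 3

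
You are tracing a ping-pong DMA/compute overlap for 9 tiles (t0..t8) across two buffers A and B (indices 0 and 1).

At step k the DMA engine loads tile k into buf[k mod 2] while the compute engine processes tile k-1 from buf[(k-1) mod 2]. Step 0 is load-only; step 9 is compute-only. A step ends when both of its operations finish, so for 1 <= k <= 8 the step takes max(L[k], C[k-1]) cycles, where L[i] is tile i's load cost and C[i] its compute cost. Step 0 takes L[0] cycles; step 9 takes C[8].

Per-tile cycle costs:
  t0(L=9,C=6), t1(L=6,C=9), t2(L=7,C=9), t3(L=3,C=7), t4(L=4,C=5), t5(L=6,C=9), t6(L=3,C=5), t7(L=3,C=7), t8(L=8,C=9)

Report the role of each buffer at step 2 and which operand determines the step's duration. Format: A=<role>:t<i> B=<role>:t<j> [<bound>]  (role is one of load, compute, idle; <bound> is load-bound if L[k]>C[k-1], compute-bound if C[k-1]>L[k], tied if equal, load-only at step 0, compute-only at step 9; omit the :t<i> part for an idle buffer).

  0. 9=9c; end=9; A:t0 B:-
  1. max(6,6)=6c; end=15; A:t0 B:t1
  2. max(7,9)=9c; end=24; A:t2 B:t1
  3. max(3,9)=9c; end=33; A:t2 B:t3
  4. max(4,7)=7c; end=40; A:t4 B:t3
  5. max(6,5)=6c; end=46; A:t4 B:t5
  6. max(3,9)=9c; end=55; A:t6 B:t5
  7. max(3,5)=5c; end=60; A:t6 B:t7
  8. max(8,7)=8c; end=68; A:t8 B:t7
  9. 9=9c; end=77; A:t8 B:t7

step 2: A=load:t2 B=compute:t1 [compute-bound]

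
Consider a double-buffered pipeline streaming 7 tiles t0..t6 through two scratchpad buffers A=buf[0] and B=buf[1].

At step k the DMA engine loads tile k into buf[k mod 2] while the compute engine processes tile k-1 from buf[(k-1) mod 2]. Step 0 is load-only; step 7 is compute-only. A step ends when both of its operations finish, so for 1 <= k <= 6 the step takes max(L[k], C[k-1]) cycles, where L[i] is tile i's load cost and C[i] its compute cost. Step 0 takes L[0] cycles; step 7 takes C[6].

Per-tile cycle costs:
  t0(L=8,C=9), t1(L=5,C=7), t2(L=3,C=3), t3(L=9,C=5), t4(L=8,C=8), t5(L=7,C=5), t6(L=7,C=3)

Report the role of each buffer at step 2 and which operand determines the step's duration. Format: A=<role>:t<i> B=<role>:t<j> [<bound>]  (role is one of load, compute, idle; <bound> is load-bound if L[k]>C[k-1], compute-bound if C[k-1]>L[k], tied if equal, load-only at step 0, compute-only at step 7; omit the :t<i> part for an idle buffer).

[0] DMA t0→A (8c) ∥ CU idle ⇒ 8c, clock 8
[1] DMA t1→B (5c) ∥ CU A:t0 (9c) ⇒ 9c, clock 17
[2] DMA t2→A (3c) ∥ CU B:t1 (7c) ⇒ 7c, clock 24
[3] DMA t3→B (9c) ∥ CU A:t2 (3c) ⇒ 9c, clock 33
[4] DMA t4→A (8c) ∥ CU B:t3 (5c) ⇒ 8c, clock 41
[5] DMA t5→B (7c) ∥ CU A:t4 (8c) ⇒ 8c, clock 49
[6] DMA t6→A (7c) ∥ CU B:t5 (5c) ⇒ 7c, clock 56
[7] DMA idle ∥ CU A:t6 (3c) ⇒ 3c, clock 59

step 2: A=load:t2 B=compute:t1 [compute-bound]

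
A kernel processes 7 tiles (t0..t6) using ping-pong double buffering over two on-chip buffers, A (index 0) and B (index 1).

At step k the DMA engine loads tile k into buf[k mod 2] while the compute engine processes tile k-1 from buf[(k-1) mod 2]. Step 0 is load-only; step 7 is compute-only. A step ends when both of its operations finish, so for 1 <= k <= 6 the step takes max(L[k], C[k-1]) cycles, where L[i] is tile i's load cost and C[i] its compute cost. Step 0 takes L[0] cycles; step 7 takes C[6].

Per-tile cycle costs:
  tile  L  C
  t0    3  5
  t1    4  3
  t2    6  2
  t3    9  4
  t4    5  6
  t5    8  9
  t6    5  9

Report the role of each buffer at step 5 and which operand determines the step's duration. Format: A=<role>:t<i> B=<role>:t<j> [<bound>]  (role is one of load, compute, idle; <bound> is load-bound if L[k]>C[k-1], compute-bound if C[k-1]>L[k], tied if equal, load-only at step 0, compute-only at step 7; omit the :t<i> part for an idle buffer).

step 5: A=compute:t4 B=load:t5 [load-bound]

k=0 load=t0/3c comp=- wait=3 total=3
k=1 load=t1/4c comp=t0/5c wait=5 total=8
k=2 load=t2/6c comp=t1/3c wait=6 total=14
k=3 load=t3/9c comp=t2/2c wait=9 total=23
k=4 load=t4/5c comp=t3/4c wait=5 total=28
k=5 load=t5/8c comp=t4/6c wait=8 total=36
k=6 load=t6/5c comp=t5/9c wait=9 total=45
k=7 load=- comp=t6/9c wait=9 total=54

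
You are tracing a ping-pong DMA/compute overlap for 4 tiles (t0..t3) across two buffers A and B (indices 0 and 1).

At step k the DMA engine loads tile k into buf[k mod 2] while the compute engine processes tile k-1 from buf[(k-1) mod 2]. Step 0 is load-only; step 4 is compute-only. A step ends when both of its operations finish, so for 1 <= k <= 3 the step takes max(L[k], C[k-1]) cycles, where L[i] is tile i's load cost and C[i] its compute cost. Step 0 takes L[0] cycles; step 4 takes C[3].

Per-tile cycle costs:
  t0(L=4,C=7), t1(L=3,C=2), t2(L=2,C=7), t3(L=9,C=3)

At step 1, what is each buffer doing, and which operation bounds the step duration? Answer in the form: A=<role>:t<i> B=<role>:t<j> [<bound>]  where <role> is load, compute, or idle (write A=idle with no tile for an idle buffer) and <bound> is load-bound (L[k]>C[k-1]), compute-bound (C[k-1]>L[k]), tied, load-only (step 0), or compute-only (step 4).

step 1: A=compute:t0 B=load:t1 [compute-bound]

[0] DMA t0→A (4c) ∥ CU idle ⇒ 4c, clock 4
[1] DMA t1→B (3c) ∥ CU A:t0 (7c) ⇒ 7c, clock 11
[2] DMA t2→A (2c) ∥ CU B:t1 (2c) ⇒ 2c, clock 13
[3] DMA t3→B (9c) ∥ CU A:t2 (7c) ⇒ 9c, clock 22
[4] DMA idle ∥ CU B:t3 (3c) ⇒ 3c, clock 25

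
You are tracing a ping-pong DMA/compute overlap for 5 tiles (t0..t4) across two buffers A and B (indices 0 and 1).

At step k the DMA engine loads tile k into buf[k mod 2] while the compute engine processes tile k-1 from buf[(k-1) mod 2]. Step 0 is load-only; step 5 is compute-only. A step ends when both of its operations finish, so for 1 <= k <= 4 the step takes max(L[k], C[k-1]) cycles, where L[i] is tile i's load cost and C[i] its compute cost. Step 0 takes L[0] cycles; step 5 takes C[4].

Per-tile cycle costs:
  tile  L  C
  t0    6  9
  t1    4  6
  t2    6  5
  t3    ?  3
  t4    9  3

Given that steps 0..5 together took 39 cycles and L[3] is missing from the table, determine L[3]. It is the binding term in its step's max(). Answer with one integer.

L[3] = 6

step 0 = dur = L[0]=6 = 6
step 1 = dur = max(L[1]=4, C[0]=9) = 9
step 2 = dur = max(L[2]=6, C[1]=6) = 6
step 3 = dur = max(L[3]=?, C[2]=5) = L[3]  (unknown; binding)
step 4 = dur = max(L[4]=9, C[3]=3) = 9
step 5 = dur = C[4]=3 = 3
sum of known step durations = 33
dur[3] = total - known = 39 - 33 = 6
L[3] is the binding max in step 3, so L[3] = dur[3] = 6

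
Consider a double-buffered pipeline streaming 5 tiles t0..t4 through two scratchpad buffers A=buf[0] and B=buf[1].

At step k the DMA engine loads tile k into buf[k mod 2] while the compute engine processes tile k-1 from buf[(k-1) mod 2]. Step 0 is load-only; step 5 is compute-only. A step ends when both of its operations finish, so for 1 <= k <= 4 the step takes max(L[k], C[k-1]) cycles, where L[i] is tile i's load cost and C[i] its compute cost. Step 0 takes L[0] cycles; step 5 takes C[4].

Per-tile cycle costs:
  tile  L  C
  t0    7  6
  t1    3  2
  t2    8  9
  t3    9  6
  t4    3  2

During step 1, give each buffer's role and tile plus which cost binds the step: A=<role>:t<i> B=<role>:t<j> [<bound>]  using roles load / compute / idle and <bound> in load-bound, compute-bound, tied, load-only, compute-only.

step 1: A=compute:t0 B=load:t1 [compute-bound]

[0] DMA t0→A (7c) ∥ CU idle ⇒ 7c, clock 7
[1] DMA t1→B (3c) ∥ CU A:t0 (6c) ⇒ 6c, clock 13
[2] DMA t2→A (8c) ∥ CU B:t1 (2c) ⇒ 8c, clock 21
[3] DMA t3→B (9c) ∥ CU A:t2 (9c) ⇒ 9c, clock 30
[4] DMA t4→A (3c) ∥ CU B:t3 (6c) ⇒ 6c, clock 36
[5] DMA idle ∥ CU A:t4 (2c) ⇒ 2c, clock 38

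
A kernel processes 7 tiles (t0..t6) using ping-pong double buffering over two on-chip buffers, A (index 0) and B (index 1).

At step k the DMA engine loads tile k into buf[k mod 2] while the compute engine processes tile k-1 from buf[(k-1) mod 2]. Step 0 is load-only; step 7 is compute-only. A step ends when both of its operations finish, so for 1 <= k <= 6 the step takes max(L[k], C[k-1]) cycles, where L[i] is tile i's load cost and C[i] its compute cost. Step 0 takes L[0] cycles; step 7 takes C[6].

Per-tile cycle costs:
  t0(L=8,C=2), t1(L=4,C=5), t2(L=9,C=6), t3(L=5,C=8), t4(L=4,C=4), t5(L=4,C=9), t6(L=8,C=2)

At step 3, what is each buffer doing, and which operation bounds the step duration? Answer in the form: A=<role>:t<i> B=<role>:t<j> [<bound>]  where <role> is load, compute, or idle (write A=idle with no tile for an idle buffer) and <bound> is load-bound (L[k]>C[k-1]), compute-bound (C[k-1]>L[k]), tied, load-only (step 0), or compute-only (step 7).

[0] DMA t0→A (8c) ∥ CU idle ⇒ 8c, clock 8
[1] DMA t1→B (4c) ∥ CU A:t0 (2c) ⇒ 4c, clock 12
[2] DMA t2→A (9c) ∥ CU B:t1 (5c) ⇒ 9c, clock 21
[3] DMA t3→B (5c) ∥ CU A:t2 (6c) ⇒ 6c, clock 27
[4] DMA t4→A (4c) ∥ CU B:t3 (8c) ⇒ 8c, clock 35
[5] DMA t5→B (4c) ∥ CU A:t4 (4c) ⇒ 4c, clock 39
[6] DMA t6→A (8c) ∥ CU B:t5 (9c) ⇒ 9c, clock 48
[7] DMA idle ∥ CU A:t6 (2c) ⇒ 2c, clock 50

step 3: A=compute:t2 B=load:t3 [compute-bound]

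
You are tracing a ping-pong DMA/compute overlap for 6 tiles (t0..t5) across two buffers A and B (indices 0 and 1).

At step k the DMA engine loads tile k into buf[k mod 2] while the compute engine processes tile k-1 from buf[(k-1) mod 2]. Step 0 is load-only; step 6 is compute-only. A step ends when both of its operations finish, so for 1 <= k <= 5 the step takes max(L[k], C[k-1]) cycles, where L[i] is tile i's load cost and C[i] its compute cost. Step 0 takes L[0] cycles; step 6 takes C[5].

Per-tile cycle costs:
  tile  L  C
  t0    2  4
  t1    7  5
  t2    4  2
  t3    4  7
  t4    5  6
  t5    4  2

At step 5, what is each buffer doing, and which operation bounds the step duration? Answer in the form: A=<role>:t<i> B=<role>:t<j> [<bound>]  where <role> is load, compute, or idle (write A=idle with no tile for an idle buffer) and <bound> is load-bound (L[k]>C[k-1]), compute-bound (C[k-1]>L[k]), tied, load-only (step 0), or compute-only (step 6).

k=0 load=t0/2c comp=- wait=2 total=2
k=1 load=t1/7c comp=t0/4c wait=7 total=9
k=2 load=t2/4c comp=t1/5c wait=5 total=14
k=3 load=t3/4c comp=t2/2c wait=4 total=18
k=4 load=t4/5c comp=t3/7c wait=7 total=25
k=5 load=t5/4c comp=t4/6c wait=6 total=31
k=6 load=- comp=t5/2c wait=2 total=33

step 5: A=compute:t4 B=load:t5 [compute-bound]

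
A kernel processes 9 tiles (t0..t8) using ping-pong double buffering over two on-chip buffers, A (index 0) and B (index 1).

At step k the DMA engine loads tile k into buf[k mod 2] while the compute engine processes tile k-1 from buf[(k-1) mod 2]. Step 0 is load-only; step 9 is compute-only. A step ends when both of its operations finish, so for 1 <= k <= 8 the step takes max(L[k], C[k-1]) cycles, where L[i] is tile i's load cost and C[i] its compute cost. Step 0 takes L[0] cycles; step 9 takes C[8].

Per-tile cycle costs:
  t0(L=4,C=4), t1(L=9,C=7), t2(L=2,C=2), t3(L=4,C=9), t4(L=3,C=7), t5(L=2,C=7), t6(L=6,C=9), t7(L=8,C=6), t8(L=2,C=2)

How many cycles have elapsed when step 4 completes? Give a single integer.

k=0 load=t0/4c comp=- wait=4 total=4
k=1 load=t1/9c comp=t0/4c wait=9 total=13
k=2 load=t2/2c comp=t1/7c wait=7 total=20
k=3 load=t3/4c comp=t2/2c wait=4 total=24
k=4 load=t4/3c comp=t3/9c wait=9 total=33
k=5 load=t5/2c comp=t4/7c wait=7 total=40
k=6 load=t6/6c comp=t5/7c wait=7 total=47
k=7 load=t7/8c comp=t6/9c wait=9 total=56
k=8 load=t8/2c comp=t7/6c wait=6 total=62
k=9 load=- comp=t8/2c wait=2 total=64

end_cycle[4] = 33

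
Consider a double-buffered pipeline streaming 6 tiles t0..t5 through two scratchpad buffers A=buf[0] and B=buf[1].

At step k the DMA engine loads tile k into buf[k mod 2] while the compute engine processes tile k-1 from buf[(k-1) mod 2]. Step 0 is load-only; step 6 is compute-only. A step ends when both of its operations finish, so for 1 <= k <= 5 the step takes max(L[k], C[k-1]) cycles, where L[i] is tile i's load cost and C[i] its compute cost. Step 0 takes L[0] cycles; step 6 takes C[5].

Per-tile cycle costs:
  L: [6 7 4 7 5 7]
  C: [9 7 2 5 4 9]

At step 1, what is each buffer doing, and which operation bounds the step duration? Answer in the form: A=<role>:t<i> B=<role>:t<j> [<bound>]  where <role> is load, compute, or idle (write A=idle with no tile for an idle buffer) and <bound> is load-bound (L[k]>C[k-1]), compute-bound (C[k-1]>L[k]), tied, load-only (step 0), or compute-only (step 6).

step 1: A=compute:t0 B=load:t1 [compute-bound]

k=0 load=t0/6c comp=- wait=6 total=6
k=1 load=t1/7c comp=t0/9c wait=9 total=15
k=2 load=t2/4c comp=t1/7c wait=7 total=22
k=3 load=t3/7c comp=t2/2c wait=7 total=29
k=4 load=t4/5c comp=t3/5c wait=5 total=34
k=5 load=t5/7c comp=t4/4c wait=7 total=41
k=6 load=- comp=t5/9c wait=9 total=50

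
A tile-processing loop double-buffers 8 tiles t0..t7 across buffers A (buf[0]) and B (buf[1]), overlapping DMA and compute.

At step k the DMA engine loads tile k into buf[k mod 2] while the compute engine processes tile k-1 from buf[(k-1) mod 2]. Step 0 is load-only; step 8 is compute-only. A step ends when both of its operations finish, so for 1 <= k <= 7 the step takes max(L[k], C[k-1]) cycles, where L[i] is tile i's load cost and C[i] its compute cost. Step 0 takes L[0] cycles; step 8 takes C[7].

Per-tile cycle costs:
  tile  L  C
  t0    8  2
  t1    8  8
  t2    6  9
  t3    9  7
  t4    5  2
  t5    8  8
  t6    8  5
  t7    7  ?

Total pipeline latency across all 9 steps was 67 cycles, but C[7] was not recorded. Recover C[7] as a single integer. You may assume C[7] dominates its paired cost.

C[7] = 4

step 0 = dur = L[0]=8 = 8
step 1 = dur = max(L[1]=8, C[0]=2) = 8
step 2 = dur = max(L[2]=6, C[1]=8) = 8
step 3 = dur = max(L[3]=9, C[2]=9) = 9
step 4 = dur = max(L[4]=5, C[3]=7) = 7
step 5 = dur = max(L[5]=8, C[4]=2) = 8
step 6 = dur = max(L[6]=8, C[5]=8) = 8
step 7 = dur = max(L[7]=7, C[6]=5) = 7
step 8 = dur = C[7]=? = C[7]  (unknown; binding)
sum of known step durations = 63
dur[8] = total - known = 67 - 63 = 4
C[7] is the binding max in step 8, so C[7] = dur[8] = 4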